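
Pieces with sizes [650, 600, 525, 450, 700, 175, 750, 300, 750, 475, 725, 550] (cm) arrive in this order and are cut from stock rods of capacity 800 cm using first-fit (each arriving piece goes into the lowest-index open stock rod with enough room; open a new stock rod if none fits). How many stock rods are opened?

10

  650 → stock rod 1 (new)  [load 650/800]
  600 → stock rod 2 (new)  [load 600/800]
  525 → stock rod 3 (new)  [load 525/800]
  450 → stock rod 4 (new)  [load 450/800]
  700 → stock rod 5 (new)  [load 700/800]
  175 → stock rod 2  [load 775/800]
  750 → stock rod 6 (new)  [load 750/800]
  300 → stock rod 4  [load 750/800]
  750 → stock rod 7 (new)  [load 750/800]
  475 → stock rod 8 (new)  [load 475/800]
  725 → stock rod 9 (new)  [load 725/800]
  550 → stock rod 10 (new)  [load 550/800]
10 stock rods opened.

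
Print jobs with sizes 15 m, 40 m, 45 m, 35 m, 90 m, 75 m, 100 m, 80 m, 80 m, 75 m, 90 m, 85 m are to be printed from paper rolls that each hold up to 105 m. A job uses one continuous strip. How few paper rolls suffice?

10

Total = 100 + 90 + 90 + 85 + 80 + 80 + 75 + 75 + 45 + 40 + 35 + 15 = 810 m.
Lower bound: ⌈810/105⌉ = 8 paper rolls.
A packing using 10 paper rolls:
  roll 1: 100 = 100
  roll 2: 90 + 15 = 105
  roll 3: 90 = 90
  roll 4: 85 = 85
  roll 5: 80 = 80
  roll 6: 80 = 80
  roll 7: 75 = 75
  roll 8: 75 = 75
  roll 9: 45 + 40 = 85
  roll 10: 35 = 35
No arrangement into 9 paper rolls stays within capacity, so 10 is optimal.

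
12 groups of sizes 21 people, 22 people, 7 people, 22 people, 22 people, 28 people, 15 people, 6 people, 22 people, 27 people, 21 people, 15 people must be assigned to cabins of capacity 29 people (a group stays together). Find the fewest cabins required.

Total = 28 + 27 + 22 + 22 + 22 + 22 + 21 + 21 + 15 + 15 + 7 + 6 = 228 people.
Lower bound: ⌈228/29⌉ = 8 cabins.
Also, 10 groups each exceed 29/2 people, and no two of those can share a cabin, so at least 10 cabins are needed.
A packing using 10 cabins:
  cabin 1: 28 = 28
  cabin 2: 27 = 27
  cabin 3: 22 + 7 = 29
  cabin 4: 22 + 6 = 28
  cabin 5: 22 = 22
  cabin 6: 22 = 22
  cabin 7: 21 = 21
  cabin 8: 21 = 21
  cabin 9: 15 = 15
  cabin 10: 15 = 15
This matches the lower bound, so 10 is optimal.

10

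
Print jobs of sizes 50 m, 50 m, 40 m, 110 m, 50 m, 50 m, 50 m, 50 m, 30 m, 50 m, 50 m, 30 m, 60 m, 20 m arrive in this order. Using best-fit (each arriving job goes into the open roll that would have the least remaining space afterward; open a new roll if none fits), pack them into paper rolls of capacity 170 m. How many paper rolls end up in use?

  50 → roll 1 (new)  [load 50/170]
  50 → roll 1  [load 100/170]
  40 → roll 1  [load 140/170]
  110 → roll 2 (new)  [load 110/170]
  50 → roll 2  [load 160/170]
  50 → roll 3 (new)  [load 50/170]
  50 → roll 3  [load 100/170]
  50 → roll 3  [load 150/170]
  30 → roll 1  [load 170/170]
  50 → roll 4 (new)  [load 50/170]
  50 → roll 4  [load 100/170]
  30 → roll 4  [load 130/170]
  60 → roll 5 (new)  [load 60/170]
  20 → roll 3  [load 170/170]
5 paper rolls opened.

5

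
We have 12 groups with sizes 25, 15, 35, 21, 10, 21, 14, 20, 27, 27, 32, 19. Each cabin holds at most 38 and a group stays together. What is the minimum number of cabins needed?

9

Total = 35 + 32 + 27 + 27 + 25 + 21 + 21 + 20 + 19 + 15 + 14 + 10 = 266.
Lower bound: ⌈266/38⌉ = 7 cabins.
Also, 8 groups each exceed 19, and no two of those can share a cabin, so at least 8 cabins are needed.
A packing using 9 cabins:
  cabin 1: 35 = 35
  cabin 2: 32 = 32
  cabin 3: 27 + 10 = 37
  cabin 4: 27 = 27
  cabin 5: 25 = 25
  cabin 6: 21 + 15 = 36
  cabin 7: 21 + 14 = 35
  cabin 8: 20 = 20
  cabin 9: 19 = 19
No arrangement into 8 cabins stays within capacity, so 9 is optimal.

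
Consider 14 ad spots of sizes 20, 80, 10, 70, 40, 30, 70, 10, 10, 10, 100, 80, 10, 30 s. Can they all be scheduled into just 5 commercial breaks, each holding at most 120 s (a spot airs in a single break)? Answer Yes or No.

Yes

A valid assignment using 5 commercial breaks:
  break 1: 100 + 20 = 120
  break 2: 80 + 40 = 120
  break 3: 80 + 30 + 10 = 120
  break 4: 70 + 30 + 10 + 10 = 120
  break 5: 70 + 10 + 10 = 90
Every load is within 120 s, so 5 commercial breaks suffice.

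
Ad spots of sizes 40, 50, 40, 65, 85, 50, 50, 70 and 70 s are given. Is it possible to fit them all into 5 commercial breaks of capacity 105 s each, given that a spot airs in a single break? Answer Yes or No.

No

Total = 520 s; ⌈520/105⌉ = 5.
The bound of 5 does not rule out 5, but exhaustive search shows no assignment into 5 commercial breaks of capacity 105 s exists — the minimum is 6.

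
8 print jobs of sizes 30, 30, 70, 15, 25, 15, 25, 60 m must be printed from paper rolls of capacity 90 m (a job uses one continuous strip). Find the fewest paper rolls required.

Total = 70 + 60 + 30 + 30 + 25 + 25 + 15 + 15 = 270 m.
Lower bound: ⌈270/90⌉ = 3 paper rolls.
A packing using 4 paper rolls:
  roll 1: 70 + 15 = 85
  roll 2: 60 + 30 = 90
  roll 3: 30 + 25 + 25 = 80
  roll 4: 15 = 15
No arrangement into 3 paper rolls stays within capacity, so 4 is optimal.

4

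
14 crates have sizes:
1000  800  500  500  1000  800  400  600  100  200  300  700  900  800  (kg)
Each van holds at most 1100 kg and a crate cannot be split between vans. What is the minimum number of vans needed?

9

Total = 1000 + 1000 + 900 + 800 + 800 + 800 + 700 + 600 + 500 + 500 + 400 + 300 + 200 + 100 = 8600 kg.
Lower bound: ⌈8600/1100⌉ = 8 vans.
A packing using 9 vans:
  van 1: 1000 + 100 = 1100
  van 2: 1000 = 1000
  van 3: 900 + 200 = 1100
  van 4: 800 + 300 = 1100
  van 5: 800 = 800
  van 6: 800 = 800
  van 7: 700 + 400 = 1100
  van 8: 600 + 500 = 1100
  van 9: 500 = 500
No arrangement into 8 vans stays within capacity, so 9 is optimal.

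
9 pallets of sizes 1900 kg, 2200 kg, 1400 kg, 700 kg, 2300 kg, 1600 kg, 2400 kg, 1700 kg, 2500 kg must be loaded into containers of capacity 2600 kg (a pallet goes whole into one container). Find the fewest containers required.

Total = 2500 + 2400 + 2300 + 2200 + 1900 + 1700 + 1600 + 1400 + 700 = 16700 kg.
Lower bound: ⌈16700/2600⌉ = 7 containers.
Also, 8 pallets each exceed 1300 kg, and no two of those can share a container, so at least 8 containers are needed.
A packing using 8 containers:
  container 1: 2500 = 2500
  container 2: 2400 = 2400
  container 3: 2300 = 2300
  container 4: 2200 = 2200
  container 5: 1900 + 700 = 2600
  container 6: 1700 = 1700
  container 7: 1600 = 1600
  container 8: 1400 = 1400
This matches the lower bound, so 8 is optimal.

8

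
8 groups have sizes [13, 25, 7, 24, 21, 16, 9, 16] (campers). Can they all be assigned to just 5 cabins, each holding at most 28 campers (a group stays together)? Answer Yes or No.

No

Total = 131 campers; ⌈131/28⌉ = 5.
The bound of 5 does not rule out 5, but exhaustive search shows no assignment into 5 cabins of capacity 28 campers exists — the minimum is 6.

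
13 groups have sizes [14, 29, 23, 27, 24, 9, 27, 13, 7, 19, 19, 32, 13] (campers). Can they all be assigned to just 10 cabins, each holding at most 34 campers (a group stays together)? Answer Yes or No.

Yes

A valid assignment using 9 cabins:
  cabin 1: 32 = 32
  cabin 2: 29 = 29
  cabin 3: 27 + 7 = 34
  cabin 4: 27 = 27
  cabin 5: 24 + 9 = 33
  cabin 6: 23 = 23
  cabin 7: 19 + 14 = 33
  cabin 8: 19 + 13 = 32
  cabin 9: 13 = 13
That uses only 9 ≤ 10, so 10 cabins are enough.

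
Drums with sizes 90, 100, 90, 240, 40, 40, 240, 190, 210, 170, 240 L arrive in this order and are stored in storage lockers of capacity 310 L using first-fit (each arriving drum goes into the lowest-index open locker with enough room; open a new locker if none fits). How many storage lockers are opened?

  90 → locker 1 (new)  [load 90/310]
  100 → locker 1  [load 190/310]
  90 → locker 1  [load 280/310]
  240 → locker 2 (new)  [load 240/310]
  40 → locker 2  [load 280/310]
  40 → locker 3 (new)  [load 40/310]
  240 → locker 3  [load 280/310]
  190 → locker 4 (new)  [load 190/310]
  210 → locker 5 (new)  [load 210/310]
  170 → locker 6 (new)  [load 170/310]
  240 → locker 7 (new)  [load 240/310]
7 storage lockers opened.

7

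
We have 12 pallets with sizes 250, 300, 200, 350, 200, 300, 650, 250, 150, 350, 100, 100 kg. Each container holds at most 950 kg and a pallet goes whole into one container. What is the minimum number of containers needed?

Total = 650 + 350 + 350 + 300 + 300 + 250 + 250 + 200 + 200 + 150 + 100 + 100 = 3200 kg.
Lower bound: ⌈3200/950⌉ = 4 containers.
A packing using 4 containers:
  container 1: 650 + 300 = 950
  container 2: 350 + 350 + 250 = 950
  container 3: 300 + 250 + 200 + 200 = 950
  container 4: 150 + 100 + 100 = 350
This matches the lower bound, so 4 is optimal.

4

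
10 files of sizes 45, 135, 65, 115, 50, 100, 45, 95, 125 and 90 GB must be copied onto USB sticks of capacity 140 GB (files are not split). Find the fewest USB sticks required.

Total = 135 + 125 + 115 + 100 + 95 + 90 + 65 + 50 + 45 + 45 = 865 GB.
Lower bound: ⌈865/140⌉ = 7 USB sticks.
A packing using 7 USB sticks:
  USB stick 1: 135 = 135
  USB stick 2: 125 = 125
  USB stick 3: 115 = 115
  USB stick 4: 100 = 100
  USB stick 5: 95 + 45 = 140
  USB stick 6: 90 + 50 = 140
  USB stick 7: 65 + 45 = 110
This matches the lower bound, so 7 is optimal.

7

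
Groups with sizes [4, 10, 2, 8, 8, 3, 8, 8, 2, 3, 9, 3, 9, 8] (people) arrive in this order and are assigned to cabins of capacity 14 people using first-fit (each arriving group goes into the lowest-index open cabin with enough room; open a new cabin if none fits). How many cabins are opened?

8

  4 → cabin 1 (new)  [load 4/14]
  10 → cabin 1  [load 14/14]
  2 → cabin 2 (new)  [load 2/14]
  8 → cabin 2  [load 10/14]
  8 → cabin 3 (new)  [load 8/14]
  3 → cabin 2  [load 13/14]
  8 → cabin 4 (new)  [load 8/14]
  8 → cabin 5 (new)  [load 8/14]
  2 → cabin 3  [load 10/14]
  3 → cabin 3  [load 13/14]
  9 → cabin 6 (new)  [load 9/14]
  3 → cabin 4  [load 11/14]
  9 → cabin 7 (new)  [load 9/14]
  8 → cabin 8 (new)  [load 8/14]
8 cabins opened.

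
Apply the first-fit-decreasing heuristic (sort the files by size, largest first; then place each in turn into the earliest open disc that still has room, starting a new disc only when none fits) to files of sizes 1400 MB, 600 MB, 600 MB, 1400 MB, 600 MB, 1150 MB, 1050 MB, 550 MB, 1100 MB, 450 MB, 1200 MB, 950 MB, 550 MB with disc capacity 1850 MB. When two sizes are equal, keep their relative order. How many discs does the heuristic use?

Sorted descending: 1400, 1400, 1200, 1150, 1100, 1050, 950, 600, 600, 600, 550, 550, 450.
  1400 → disc 1 (new)  [load 1400/1850]
  1400 → disc 2 (new)  [load 1400/1850]
  1200 → disc 3 (new)  [load 1200/1850]
  1150 → disc 4 (new)  [load 1150/1850]
  1100 → disc 5 (new)  [load 1100/1850]
  1050 → disc 6 (new)  [load 1050/1850]
  950 → disc 7 (new)  [load 950/1850]
  600 → disc 3  [load 1800/1850]
  600 → disc 4  [load 1750/1850]
  600 → disc 5  [load 1700/1850]
  550 → disc 6  [load 1600/1850]
  550 → disc 7  [load 1500/1850]
  450 → disc 1  [load 1850/1850]
7 discs opened.

7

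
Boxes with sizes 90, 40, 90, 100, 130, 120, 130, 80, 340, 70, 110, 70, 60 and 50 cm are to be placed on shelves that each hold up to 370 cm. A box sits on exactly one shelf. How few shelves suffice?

5

Total = 340 + 130 + 130 + 120 + 110 + 100 + 90 + 90 + 80 + 70 + 70 + 60 + 50 + 40 = 1480 cm.
Lower bound: ⌈1480/370⌉ = 4 shelves.
A packing using 5 shelves:
  shelf 1: 340 = 340
  shelf 2: 130 + 130 + 110 = 370
  shelf 3: 120 + 100 + 90 + 60 = 370
  shelf 4: 90 + 80 + 70 + 70 + 50 = 360
  shelf 5: 40 = 40
No arrangement into 4 shelves stays within capacity, so 5 is optimal.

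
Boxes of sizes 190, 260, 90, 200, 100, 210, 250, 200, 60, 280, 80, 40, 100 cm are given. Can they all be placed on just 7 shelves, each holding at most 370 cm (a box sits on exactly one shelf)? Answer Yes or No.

A valid assignment using 7 shelves:
  shelf 1: 280 + 90 = 370
  shelf 2: 260 + 100 = 360
  shelf 3: 250 + 100 = 350
  shelf 4: 210 + 80 + 60 = 350
  shelf 5: 200 + 40 = 240
  shelf 6: 200 = 200
  shelf 7: 190 = 190
Every load is within 370 cm, so 7 shelves suffice.

Yes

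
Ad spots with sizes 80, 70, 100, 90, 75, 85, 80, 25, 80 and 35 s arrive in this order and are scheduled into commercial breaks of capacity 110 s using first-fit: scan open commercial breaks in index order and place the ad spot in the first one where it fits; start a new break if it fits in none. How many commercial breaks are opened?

8

  80 → break 1 (new)  [load 80/110]
  70 → break 2 (new)  [load 70/110]
  100 → break 3 (new)  [load 100/110]
  90 → break 4 (new)  [load 90/110]
  75 → break 5 (new)  [load 75/110]
  85 → break 6 (new)  [load 85/110]
  80 → break 7 (new)  [load 80/110]
  25 → break 1  [load 105/110]
  80 → break 8 (new)  [load 80/110]
  35 → break 2  [load 105/110]
8 commercial breaks opened.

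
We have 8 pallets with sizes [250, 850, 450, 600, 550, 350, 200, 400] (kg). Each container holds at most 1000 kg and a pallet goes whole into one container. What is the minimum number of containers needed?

Total = 850 + 600 + 550 + 450 + 400 + 350 + 250 + 200 = 3650 kg.
Lower bound: ⌈3650/1000⌉ = 4 containers.
A packing using 4 containers:
  container 1: 850 = 850
  container 2: 600 + 400 = 1000
  container 3: 550 + 450 = 1000
  container 4: 350 + 250 + 200 = 800
This matches the lower bound, so 4 is optimal.

4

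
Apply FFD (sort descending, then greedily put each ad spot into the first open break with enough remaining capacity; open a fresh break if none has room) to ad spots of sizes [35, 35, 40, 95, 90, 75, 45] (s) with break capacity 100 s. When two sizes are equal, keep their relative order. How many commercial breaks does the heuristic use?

5

Sorted descending: 95, 90, 75, 45, 40, 35, 35.
  95 → break 1 (new)  [load 95/100]
  90 → break 2 (new)  [load 90/100]
  75 → break 3 (new)  [load 75/100]
  45 → break 4 (new)  [load 45/100]
  40 → break 4  [load 85/100]
  35 → break 5 (new)  [load 35/100]
  35 → break 5  [load 70/100]
5 commercial breaks opened.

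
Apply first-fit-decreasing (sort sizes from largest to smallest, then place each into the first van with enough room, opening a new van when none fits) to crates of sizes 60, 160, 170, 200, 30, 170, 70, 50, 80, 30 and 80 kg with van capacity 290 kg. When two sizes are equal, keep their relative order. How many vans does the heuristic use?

Sorted descending: 200, 170, 170, 160, 80, 80, 70, 60, 50, 30, 30.
  200 → van 1 (new)  [load 200/290]
  170 → van 2 (new)  [load 170/290]
  170 → van 3 (new)  [load 170/290]
  160 → van 4 (new)  [load 160/290]
  80 → van 1  [load 280/290]
  80 → van 2  [load 250/290]
  70 → van 3  [load 240/290]
  60 → van 4  [load 220/290]
  50 → van 3  [load 290/290]
  30 → van 2  [load 280/290]
  30 → van 4  [load 250/290]
4 vans opened.

4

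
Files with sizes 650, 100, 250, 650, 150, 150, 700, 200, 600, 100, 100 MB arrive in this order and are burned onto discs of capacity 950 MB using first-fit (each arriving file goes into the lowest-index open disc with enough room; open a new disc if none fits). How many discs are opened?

  650 → disc 1 (new)  [load 650/950]
  100 → disc 1  [load 750/950]
  250 → disc 2 (new)  [load 250/950]
  650 → disc 2  [load 900/950]
  150 → disc 1  [load 900/950]
  150 → disc 3 (new)  [load 150/950]
  700 → disc 3  [load 850/950]
  200 → disc 4 (new)  [load 200/950]
  600 → disc 4  [load 800/950]
  100 → disc 3  [load 950/950]
  100 → disc 4  [load 900/950]
4 discs opened.

4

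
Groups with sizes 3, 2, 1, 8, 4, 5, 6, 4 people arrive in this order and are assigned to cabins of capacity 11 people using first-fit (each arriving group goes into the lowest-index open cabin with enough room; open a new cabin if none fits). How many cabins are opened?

  3 → cabin 1 (new)  [load 3/11]
  2 → cabin 1  [load 5/11]
  1 → cabin 1  [load 6/11]
  8 → cabin 2 (new)  [load 8/11]
  4 → cabin 1  [load 10/11]
  5 → cabin 3 (new)  [load 5/11]
  6 → cabin 3  [load 11/11]
  4 → cabin 4 (new)  [load 4/11]
4 cabins opened.

4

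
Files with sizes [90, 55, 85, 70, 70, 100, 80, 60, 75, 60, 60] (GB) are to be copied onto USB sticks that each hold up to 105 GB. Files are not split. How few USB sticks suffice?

Total = 100 + 90 + 85 + 80 + 75 + 70 + 70 + 60 + 60 + 60 + 55 = 805 GB.
Lower bound: ⌈805/105⌉ = 8 USB sticks.
Also, 11 files each exceed 105/2 GB, and no two of those can share a USB stick, so at least 11 USB sticks are needed.
A packing using 11 USB sticks:
  USB stick 1: 100 = 100
  USB stick 2: 90 = 90
  USB stick 3: 85 = 85
  USB stick 4: 80 = 80
  USB stick 5: 75 = 75
  USB stick 6: 70 = 70
  USB stick 7: 70 = 70
  USB stick 8: 60 = 60
  USB stick 9: 60 = 60
  USB stick 10: 60 = 60
  USB stick 11: 55 = 55
This matches the lower bound, so 11 is optimal.

11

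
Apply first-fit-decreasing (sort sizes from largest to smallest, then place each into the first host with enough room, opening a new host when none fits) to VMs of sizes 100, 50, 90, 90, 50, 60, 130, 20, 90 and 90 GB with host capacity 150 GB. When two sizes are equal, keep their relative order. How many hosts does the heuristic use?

6

Sorted descending: 130, 100, 90, 90, 90, 90, 60, 50, 50, 20.
  130 → host 1 (new)  [load 130/150]
  100 → host 2 (new)  [load 100/150]
  90 → host 3 (new)  [load 90/150]
  90 → host 4 (new)  [load 90/150]
  90 → host 5 (new)  [load 90/150]
  90 → host 6 (new)  [load 90/150]
  60 → host 3  [load 150/150]
  50 → host 2  [load 150/150]
  50 → host 4  [load 140/150]
  20 → host 1  [load 150/150]
6 hosts opened.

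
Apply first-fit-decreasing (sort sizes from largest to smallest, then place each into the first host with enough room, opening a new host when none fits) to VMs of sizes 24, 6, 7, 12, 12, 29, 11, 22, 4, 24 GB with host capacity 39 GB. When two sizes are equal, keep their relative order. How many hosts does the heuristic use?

5

Sorted descending: 29, 24, 24, 22, 12, 12, 11, 7, 6, 4.
  29 → host 1 (new)  [load 29/39]
  24 → host 2 (new)  [load 24/39]
  24 → host 3 (new)  [load 24/39]
  22 → host 4 (new)  [load 22/39]
  12 → host 2  [load 36/39]
  12 → host 3  [load 36/39]
  11 → host 4  [load 33/39]
  7 → host 1  [load 36/39]
  6 → host 4  [load 39/39]
  4 → host 5 (new)  [load 4/39]
5 hosts opened.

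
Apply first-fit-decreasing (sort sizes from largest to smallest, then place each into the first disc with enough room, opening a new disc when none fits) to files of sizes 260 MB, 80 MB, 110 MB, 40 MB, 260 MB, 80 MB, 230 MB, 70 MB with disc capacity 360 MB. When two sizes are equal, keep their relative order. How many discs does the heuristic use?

4

Sorted descending: 260, 260, 230, 110, 80, 80, 70, 40.
  260 → disc 1 (new)  [load 260/360]
  260 → disc 2 (new)  [load 260/360]
  230 → disc 3 (new)  [load 230/360]
  110 → disc 3  [load 340/360]
  80 → disc 1  [load 340/360]
  80 → disc 2  [load 340/360]
  70 → disc 4 (new)  [load 70/360]
  40 → disc 4  [load 110/360]
4 discs opened.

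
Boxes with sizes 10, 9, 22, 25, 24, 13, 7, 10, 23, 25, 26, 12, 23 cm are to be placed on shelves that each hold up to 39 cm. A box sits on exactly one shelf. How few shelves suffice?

Total = 26 + 25 + 25 + 24 + 23 + 23 + 22 + 13 + 12 + 10 + 10 + 9 + 7 = 229 cm.
Lower bound: ⌈229/39⌉ = 6 shelves.
Also, 7 boxes each exceed 39/2 cm, and no two of those can share a shelf, so at least 7 shelves are needed.
A packing using 7 shelves:
  shelf 1: 26 + 13 = 39
  shelf 2: 25 + 12 = 37
  shelf 3: 25 + 10 = 35
  shelf 4: 24 + 10 = 34
  shelf 5: 23 + 9 + 7 = 39
  shelf 6: 23 = 23
  shelf 7: 22 = 22
This matches the lower bound, so 7 is optimal.

7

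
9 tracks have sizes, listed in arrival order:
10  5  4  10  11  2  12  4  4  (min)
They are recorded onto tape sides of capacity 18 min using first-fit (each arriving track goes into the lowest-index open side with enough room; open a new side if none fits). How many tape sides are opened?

  10 → side 1 (new)  [load 10/18]
  5 → side 1  [load 15/18]
  4 → side 2 (new)  [load 4/18]
  10 → side 2  [load 14/18]
  11 → side 3 (new)  [load 11/18]
  2 → side 1  [load 17/18]
  12 → side 4 (new)  [load 12/18]
  4 → side 2  [load 18/18]
  4 → side 3  [load 15/18]
4 tape sides opened.

4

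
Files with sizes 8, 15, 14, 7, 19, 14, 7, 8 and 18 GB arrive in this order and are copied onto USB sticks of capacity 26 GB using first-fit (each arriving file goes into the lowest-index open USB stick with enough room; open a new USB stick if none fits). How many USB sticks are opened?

  8 → USB stick 1 (new)  [load 8/26]
  15 → USB stick 1  [load 23/26]
  14 → USB stick 2 (new)  [load 14/26]
  7 → USB stick 2  [load 21/26]
  19 → USB stick 3 (new)  [load 19/26]
  14 → USB stick 4 (new)  [load 14/26]
  7 → USB stick 3  [load 26/26]
  8 → USB stick 4  [load 22/26]
  18 → USB stick 5 (new)  [load 18/26]
5 USB sticks opened.

5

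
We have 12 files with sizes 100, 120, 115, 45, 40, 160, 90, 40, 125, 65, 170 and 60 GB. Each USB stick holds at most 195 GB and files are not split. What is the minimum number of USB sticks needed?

Total = 170 + 160 + 125 + 120 + 115 + 100 + 90 + 65 + 60 + 45 + 40 + 40 = 1130 GB.
Lower bound: ⌈1130/195⌉ = 6 USB sticks.
A packing using 7 USB sticks:
  USB stick 1: 170 = 170
  USB stick 2: 160 = 160
  USB stick 3: 125 + 65 = 190
  USB stick 4: 120 + 60 = 180
  USB stick 5: 115 + 45 = 160
  USB stick 6: 100 + 90 = 190
  USB stick 7: 40 + 40 = 80
No arrangement into 6 USB sticks stays within capacity, so 7 is optimal.

7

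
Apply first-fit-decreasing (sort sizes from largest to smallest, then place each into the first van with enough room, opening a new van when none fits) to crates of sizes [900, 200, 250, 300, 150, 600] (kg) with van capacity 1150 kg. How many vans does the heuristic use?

3

Sorted descending: 900, 600, 300, 250, 200, 150.
  900 → van 1 (new)  [load 900/1150]
  600 → van 2 (new)  [load 600/1150]
  300 → van 2  [load 900/1150]
  250 → van 1  [load 1150/1150]
  200 → van 2  [load 1100/1150]
  150 → van 3 (new)  [load 150/1150]
3 vans opened.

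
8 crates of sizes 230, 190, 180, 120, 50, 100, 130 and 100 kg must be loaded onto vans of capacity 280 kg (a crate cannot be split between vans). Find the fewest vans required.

5

Total = 230 + 190 + 180 + 130 + 120 + 100 + 100 + 50 = 1100 kg.
Lower bound: ⌈1100/280⌉ = 4 vans.
A packing using 5 vans:
  van 1: 230 + 50 = 280
  van 2: 190 = 190
  van 3: 180 + 100 = 280
  van 4: 130 + 120 = 250
  van 5: 100 = 100
No arrangement into 4 vans stays within capacity, so 5 is optimal.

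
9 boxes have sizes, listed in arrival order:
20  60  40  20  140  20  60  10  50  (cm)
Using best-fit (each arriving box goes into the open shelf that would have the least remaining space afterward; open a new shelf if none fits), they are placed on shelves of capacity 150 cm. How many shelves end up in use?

  20 → shelf 1 (new)  [load 20/150]
  60 → shelf 1  [load 80/150]
  40 → shelf 1  [load 120/150]
  20 → shelf 1  [load 140/150]
  140 → shelf 2 (new)  [load 140/150]
  20 → shelf 3 (new)  [load 20/150]
  60 → shelf 3  [load 80/150]
  10 → shelf 1  [load 150/150]
  50 → shelf 3  [load 130/150]
3 shelves opened.

3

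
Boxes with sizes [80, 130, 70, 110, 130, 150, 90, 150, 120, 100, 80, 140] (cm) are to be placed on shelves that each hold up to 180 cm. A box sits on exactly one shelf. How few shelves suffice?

9

Total = 150 + 150 + 140 + 130 + 130 + 120 + 110 + 100 + 90 + 80 + 80 + 70 = 1350 cm.
Lower bound: ⌈1350/180⌉ = 8 shelves.
A packing using 9 shelves:
  shelf 1: 150 = 150
  shelf 2: 150 = 150
  shelf 3: 140 = 140
  shelf 4: 130 = 130
  shelf 5: 130 = 130
  shelf 6: 120 = 120
  shelf 7: 110 + 70 = 180
  shelf 8: 100 + 80 = 180
  shelf 9: 90 + 80 = 170
No arrangement into 8 shelves stays within capacity, so 9 is optimal.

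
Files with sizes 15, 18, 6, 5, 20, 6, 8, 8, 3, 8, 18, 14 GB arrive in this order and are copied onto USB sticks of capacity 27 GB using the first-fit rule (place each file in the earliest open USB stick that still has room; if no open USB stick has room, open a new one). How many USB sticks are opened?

6

  15 → USB stick 1 (new)  [load 15/27]
  18 → USB stick 2 (new)  [load 18/27]
  6 → USB stick 1  [load 21/27]
  5 → USB stick 1  [load 26/27]
  20 → USB stick 3 (new)  [load 20/27]
  6 → USB stick 2  [load 24/27]
  8 → USB stick 4 (new)  [load 8/27]
  8 → USB stick 4  [load 16/27]
  3 → USB stick 2  [load 27/27]
  8 → USB stick 4  [load 24/27]
  18 → USB stick 5 (new)  [load 18/27]
  14 → USB stick 6 (new)  [load 14/27]
6 USB sticks opened.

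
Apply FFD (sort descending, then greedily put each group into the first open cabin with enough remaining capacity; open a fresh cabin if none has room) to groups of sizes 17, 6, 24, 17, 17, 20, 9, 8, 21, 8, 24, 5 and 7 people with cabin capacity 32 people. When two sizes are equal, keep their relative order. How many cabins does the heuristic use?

Sorted descending: 24, 24, 21, 20, 17, 17, 17, 9, 8, 8, 7, 6, 5.
  24 → cabin 1 (new)  [load 24/32]
  24 → cabin 2 (new)  [load 24/32]
  21 → cabin 3 (new)  [load 21/32]
  20 → cabin 4 (new)  [load 20/32]
  17 → cabin 5 (new)  [load 17/32]
  17 → cabin 6 (new)  [load 17/32]
  17 → cabin 7 (new)  [load 17/32]
  9 → cabin 3  [load 30/32]
  8 → cabin 1  [load 32/32]
  8 → cabin 2  [load 32/32]
  7 → cabin 4  [load 27/32]
  6 → cabin 5  [load 23/32]
  5 → cabin 4  [load 32/32]
7 cabins opened.

7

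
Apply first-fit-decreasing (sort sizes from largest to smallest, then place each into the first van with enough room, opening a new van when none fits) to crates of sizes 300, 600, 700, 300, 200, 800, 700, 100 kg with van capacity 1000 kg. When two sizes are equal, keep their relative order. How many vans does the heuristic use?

Sorted descending: 800, 700, 700, 600, 300, 300, 200, 100.
  800 → van 1 (new)  [load 800/1000]
  700 → van 2 (new)  [load 700/1000]
  700 → van 3 (new)  [load 700/1000]
  600 → van 4 (new)  [load 600/1000]
  300 → van 2  [load 1000/1000]
  300 → van 3  [load 1000/1000]
  200 → van 1  [load 1000/1000]
  100 → van 4  [load 700/1000]
4 vans opened.

4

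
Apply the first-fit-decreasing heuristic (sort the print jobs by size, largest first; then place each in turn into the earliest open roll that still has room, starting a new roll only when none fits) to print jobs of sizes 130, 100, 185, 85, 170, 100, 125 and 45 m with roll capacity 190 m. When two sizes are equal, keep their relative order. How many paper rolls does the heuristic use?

6

Sorted descending: 185, 170, 130, 125, 100, 100, 85, 45.
  185 → roll 1 (new)  [load 185/190]
  170 → roll 2 (new)  [load 170/190]
  130 → roll 3 (new)  [load 130/190]
  125 → roll 4 (new)  [load 125/190]
  100 → roll 5 (new)  [load 100/190]
  100 → roll 6 (new)  [load 100/190]
  85 → roll 5  [load 185/190]
  45 → roll 3  [load 175/190]
6 paper rolls opened.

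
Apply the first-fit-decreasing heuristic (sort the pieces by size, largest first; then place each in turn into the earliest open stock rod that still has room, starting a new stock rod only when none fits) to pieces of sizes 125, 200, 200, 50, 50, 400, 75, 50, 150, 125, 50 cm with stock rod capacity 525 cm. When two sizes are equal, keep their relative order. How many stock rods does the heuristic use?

Sorted descending: 400, 200, 200, 150, 125, 125, 75, 50, 50, 50, 50.
  400 → stock rod 1 (new)  [load 400/525]
  200 → stock rod 2 (new)  [load 200/525]
  200 → stock rod 2  [load 400/525]
  150 → stock rod 3 (new)  [load 150/525]
  125 → stock rod 1  [load 525/525]
  125 → stock rod 2  [load 525/525]
  75 → stock rod 3  [load 225/525]
  50 → stock rod 3  [load 275/525]
  50 → stock rod 3  [load 325/525]
  50 → stock rod 3  [load 375/525]
  50 → stock rod 3  [load 425/525]
3 stock rods opened.

3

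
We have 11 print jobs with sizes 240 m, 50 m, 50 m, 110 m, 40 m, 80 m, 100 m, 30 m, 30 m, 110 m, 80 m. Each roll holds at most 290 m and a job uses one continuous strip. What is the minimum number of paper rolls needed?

Total = 240 + 110 + 110 + 100 + 80 + 80 + 50 + 50 + 40 + 30 + 30 = 920 m.
Lower bound: ⌈920/290⌉ = 4 paper rolls.
A packing using 4 paper rolls:
  roll 1: 240 + 50 = 290
  roll 2: 110 + 110 + 50 = 270
  roll 3: 100 + 80 + 80 + 30 = 290
  roll 4: 40 + 30 = 70
This matches the lower bound, so 4 is optimal.

4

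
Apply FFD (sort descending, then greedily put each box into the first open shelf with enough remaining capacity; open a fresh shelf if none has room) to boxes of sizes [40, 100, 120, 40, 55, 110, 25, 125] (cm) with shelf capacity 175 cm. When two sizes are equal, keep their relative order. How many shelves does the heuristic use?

Sorted descending: 125, 120, 110, 100, 55, 40, 40, 25.
  125 → shelf 1 (new)  [load 125/175]
  120 → shelf 2 (new)  [load 120/175]
  110 → shelf 3 (new)  [load 110/175]
  100 → shelf 4 (new)  [load 100/175]
  55 → shelf 2  [load 175/175]
  40 → shelf 1  [load 165/175]
  40 → shelf 3  [load 150/175]
  25 → shelf 3  [load 175/175]
4 shelves opened.

4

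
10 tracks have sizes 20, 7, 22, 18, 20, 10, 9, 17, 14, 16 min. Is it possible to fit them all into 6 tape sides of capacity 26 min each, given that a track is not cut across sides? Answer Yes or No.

Total = 153 min; ⌈153/26⌉ = 6.
7 tracks each exceed half the capacity and cannot share a side, forcing at least 7 tape sides.
At least 7 tape sides are required, but only 6 are allowed.

No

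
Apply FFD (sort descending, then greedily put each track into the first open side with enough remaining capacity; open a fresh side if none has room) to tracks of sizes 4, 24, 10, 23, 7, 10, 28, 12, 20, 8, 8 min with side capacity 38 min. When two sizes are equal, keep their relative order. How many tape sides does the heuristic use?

Sorted descending: 28, 24, 23, 20, 12, 10, 10, 8, 8, 7, 4.
  28 → side 1 (new)  [load 28/38]
  24 → side 2 (new)  [load 24/38]
  23 → side 3 (new)  [load 23/38]
  20 → side 4 (new)  [load 20/38]
  12 → side 2  [load 36/38]
  10 → side 1  [load 38/38]
  10 → side 3  [load 33/38]
  8 → side 4  [load 28/38]
  8 → side 4  [load 36/38]
  7 → side 5 (new)  [load 7/38]
  4 → side 3  [load 37/38]
5 tape sides opened.

5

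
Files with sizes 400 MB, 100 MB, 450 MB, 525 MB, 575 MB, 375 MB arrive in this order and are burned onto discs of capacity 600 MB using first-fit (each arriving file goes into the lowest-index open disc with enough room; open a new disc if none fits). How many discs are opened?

  400 → disc 1 (new)  [load 400/600]
  100 → disc 1  [load 500/600]
  450 → disc 2 (new)  [load 450/600]
  525 → disc 3 (new)  [load 525/600]
  575 → disc 4 (new)  [load 575/600]
  375 → disc 5 (new)  [load 375/600]
5 discs opened.

5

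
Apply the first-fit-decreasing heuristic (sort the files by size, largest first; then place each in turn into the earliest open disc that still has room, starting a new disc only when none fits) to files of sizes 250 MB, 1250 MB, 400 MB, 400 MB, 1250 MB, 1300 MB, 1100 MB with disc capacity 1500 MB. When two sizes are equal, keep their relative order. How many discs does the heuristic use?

5

Sorted descending: 1300, 1250, 1250, 1100, 400, 400, 250.
  1300 → disc 1 (new)  [load 1300/1500]
  1250 → disc 2 (new)  [load 1250/1500]
  1250 → disc 3 (new)  [load 1250/1500]
  1100 → disc 4 (new)  [load 1100/1500]
  400 → disc 4  [load 1500/1500]
  400 → disc 5 (new)  [load 400/1500]
  250 → disc 2  [load 1500/1500]
5 discs opened.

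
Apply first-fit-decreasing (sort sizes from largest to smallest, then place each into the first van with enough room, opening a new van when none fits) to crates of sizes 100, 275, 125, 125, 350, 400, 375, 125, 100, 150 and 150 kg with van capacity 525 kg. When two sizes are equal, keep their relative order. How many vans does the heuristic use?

5

Sorted descending: 400, 375, 350, 275, 150, 150, 125, 125, 125, 100, 100.
  400 → van 1 (new)  [load 400/525]
  375 → van 2 (new)  [load 375/525]
  350 → van 3 (new)  [load 350/525]
  275 → van 4 (new)  [load 275/525]
  150 → van 2  [load 525/525]
  150 → van 3  [load 500/525]
  125 → van 1  [load 525/525]
  125 → van 4  [load 400/525]
  125 → van 4  [load 525/525]
  100 → van 5 (new)  [load 100/525]
  100 → van 5  [load 200/525]
5 vans opened.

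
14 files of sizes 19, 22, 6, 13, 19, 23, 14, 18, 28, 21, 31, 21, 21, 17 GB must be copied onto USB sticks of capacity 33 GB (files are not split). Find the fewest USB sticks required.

Total = 31 + 28 + 23 + 22 + 21 + 21 + 21 + 19 + 19 + 18 + 17 + 14 + 13 + 6 = 273 GB.
Lower bound: ⌈273/33⌉ = 9 USB sticks.
Also, 11 files each exceed 33/2 GB, and no two of those can share a USB stick, so at least 11 USB sticks are needed.
A packing using 11 USB sticks:
  USB stick 1: 31 = 31
  USB stick 2: 28 = 28
  USB stick 3: 23 + 6 = 29
  USB stick 4: 22 = 22
  USB stick 5: 21 = 21
  USB stick 6: 21 = 21
  USB stick 7: 21 = 21
  USB stick 8: 19 + 14 = 33
  USB stick 9: 19 + 13 = 32
  USB stick 10: 18 = 18
  USB stick 11: 17 = 17
This matches the lower bound, so 11 is optimal.

11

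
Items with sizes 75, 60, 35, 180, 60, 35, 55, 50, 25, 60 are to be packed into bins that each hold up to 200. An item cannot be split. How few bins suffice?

Total = 180 + 75 + 60 + 60 + 60 + 55 + 50 + 35 + 35 + 25 = 635.
Lower bound: ⌈635/200⌉ = 4 bins.
A packing using 4 bins:
  bin 1: 180 = 180
  bin 2: 75 + 60 + 60 = 195
  bin 3: 60 + 55 + 50 + 35 = 200
  bin 4: 35 + 25 = 60
This matches the lower bound, so 4 is optimal.

4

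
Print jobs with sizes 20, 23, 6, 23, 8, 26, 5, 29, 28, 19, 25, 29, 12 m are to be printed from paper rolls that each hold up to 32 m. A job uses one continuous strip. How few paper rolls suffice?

Total = 29 + 29 + 28 + 26 + 25 + 23 + 23 + 20 + 19 + 12 + 8 + 6 + 5 = 253 m.
Lower bound: ⌈253/32⌉ = 8 paper rolls.
Also, 9 print jobs each exceed 16 m, and no two of those can share a roll, so at least 9 paper rolls are needed.
A packing using 9 paper rolls:
  roll 1: 29 = 29
  roll 2: 29 = 29
  roll 3: 28 = 28
  roll 4: 26 + 6 = 32
  roll 5: 25 + 5 = 30
  roll 6: 23 + 8 = 31
  roll 7: 23 = 23
  roll 8: 20 + 12 = 32
  roll 9: 19 = 19
This matches the lower bound, so 9 is optimal.

9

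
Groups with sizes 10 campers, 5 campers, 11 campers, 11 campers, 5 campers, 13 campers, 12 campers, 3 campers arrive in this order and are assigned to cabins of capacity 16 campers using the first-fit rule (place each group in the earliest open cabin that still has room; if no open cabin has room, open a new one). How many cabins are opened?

  10 → cabin 1 (new)  [load 10/16]
  5 → cabin 1  [load 15/16]
  11 → cabin 2 (new)  [load 11/16]
  11 → cabin 3 (new)  [load 11/16]
  5 → cabin 2  [load 16/16]
  13 → cabin 4 (new)  [load 13/16]
  12 → cabin 5 (new)  [load 12/16]
  3 → cabin 3  [load 14/16]
5 cabins opened.

5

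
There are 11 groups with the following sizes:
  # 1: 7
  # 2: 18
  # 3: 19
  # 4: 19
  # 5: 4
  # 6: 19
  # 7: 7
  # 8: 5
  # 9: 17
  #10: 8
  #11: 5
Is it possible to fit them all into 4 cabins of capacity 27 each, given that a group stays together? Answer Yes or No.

No

Total = 128; ⌈128/27⌉ = 5.
At least 5 cabins are required, but only 4 are allowed.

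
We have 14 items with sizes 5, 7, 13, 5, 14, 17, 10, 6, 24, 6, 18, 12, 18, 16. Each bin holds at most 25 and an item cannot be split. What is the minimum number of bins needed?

8

Total = 24 + 18 + 18 + 17 + 16 + 14 + 13 + 12 + 10 + 7 + 6 + 6 + 5 + 5 = 171.
Lower bound: ⌈171/25⌉ = 7 bins.
A packing using 8 bins:
  bin 1: 24 = 24
  bin 2: 18 + 7 = 25
  bin 3: 18 + 6 = 24
  bin 4: 17 + 6 = 23
  bin 5: 16 + 5 = 21
  bin 6: 14 + 10 = 24
  bin 7: 13 + 12 = 25
  bin 8: 5 = 5
No arrangement into 7 bins stays within capacity, so 8 is optimal.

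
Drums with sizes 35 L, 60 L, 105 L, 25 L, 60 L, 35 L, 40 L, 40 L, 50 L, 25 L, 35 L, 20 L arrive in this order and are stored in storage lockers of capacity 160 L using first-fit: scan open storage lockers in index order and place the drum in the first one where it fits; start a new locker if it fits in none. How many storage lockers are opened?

4

  35 → locker 1 (new)  [load 35/160]
  60 → locker 1  [load 95/160]
  105 → locker 2 (new)  [load 105/160]
  25 → locker 1  [load 120/160]
  60 → locker 3 (new)  [load 60/160]
  35 → locker 1  [load 155/160]
  40 → locker 2  [load 145/160]
  40 → locker 3  [load 100/160]
  50 → locker 3  [load 150/160]
  25 → locker 4 (new)  [load 25/160]
  35 → locker 4  [load 60/160]
  20 → locker 4  [load 80/160]
4 storage lockers opened.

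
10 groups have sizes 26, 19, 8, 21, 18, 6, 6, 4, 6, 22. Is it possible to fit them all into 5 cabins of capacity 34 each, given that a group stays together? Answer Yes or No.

Yes

A valid assignment using 5 cabins:
  cabin 1: 26 + 8 = 34
  cabin 2: 22 + 6 + 6 = 34
  cabin 3: 21 + 6 + 4 = 31
  cabin 4: 19 = 19
  cabin 5: 18 = 18
Every load is within 34, so 5 cabins suffice.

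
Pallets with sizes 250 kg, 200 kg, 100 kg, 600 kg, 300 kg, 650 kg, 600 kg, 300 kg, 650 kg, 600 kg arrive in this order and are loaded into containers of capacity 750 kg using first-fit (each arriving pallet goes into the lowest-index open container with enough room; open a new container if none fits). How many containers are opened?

  250 → container 1 (new)  [load 250/750]
  200 → container 1  [load 450/750]
  100 → container 1  [load 550/750]
  600 → container 2 (new)  [load 600/750]
  300 → container 3 (new)  [load 300/750]
  650 → container 4 (new)  [load 650/750]
  600 → container 5 (new)  [load 600/750]
  300 → container 3  [load 600/750]
  650 → container 6 (new)  [load 650/750]
  600 → container 7 (new)  [load 600/750]
7 containers opened.

7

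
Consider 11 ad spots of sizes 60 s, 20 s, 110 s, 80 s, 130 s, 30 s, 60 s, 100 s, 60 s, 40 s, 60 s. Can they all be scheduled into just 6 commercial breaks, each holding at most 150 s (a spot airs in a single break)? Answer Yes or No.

Yes

A valid assignment using 6 commercial breaks:
  break 1: 130 + 20 = 150
  break 2: 110 + 40 = 150
  break 3: 100 + 30 = 130
  break 4: 80 + 60 = 140
  break 5: 60 + 60 = 120
  break 6: 60 = 60
Every load is within 150 s, so 6 commercial breaks suffice.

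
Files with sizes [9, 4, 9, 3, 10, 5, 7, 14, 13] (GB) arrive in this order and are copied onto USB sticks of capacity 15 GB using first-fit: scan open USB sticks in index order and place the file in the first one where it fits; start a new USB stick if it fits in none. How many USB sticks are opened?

6

  9 → USB stick 1 (new)  [load 9/15]
  4 → USB stick 1  [load 13/15]
  9 → USB stick 2 (new)  [load 9/15]
  3 → USB stick 2  [load 12/15]
  10 → USB stick 3 (new)  [load 10/15]
  5 → USB stick 3  [load 15/15]
  7 → USB stick 4 (new)  [load 7/15]
  14 → USB stick 5 (new)  [load 14/15]
  13 → USB stick 6 (new)  [load 13/15]
6 USB sticks opened.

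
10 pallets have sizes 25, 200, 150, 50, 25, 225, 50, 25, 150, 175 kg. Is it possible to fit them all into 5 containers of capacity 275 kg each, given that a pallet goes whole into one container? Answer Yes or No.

Yes

A valid assignment using 5 containers:
  container 1: 225 + 50 = 275
  container 2: 200 + 50 + 25 = 275
  container 3: 175 + 25 + 25 = 225
  container 4: 150 = 150
  container 5: 150 = 150
Every load is within 275 kg, so 5 containers suffice.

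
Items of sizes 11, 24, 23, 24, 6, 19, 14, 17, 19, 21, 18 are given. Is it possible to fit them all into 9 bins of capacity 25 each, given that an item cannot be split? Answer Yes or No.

Yes

A valid assignment using 9 bins:
  bin 1: 24 = 24
  bin 2: 24 = 24
  bin 3: 23 = 23
  bin 4: 21 = 21
  bin 5: 19 + 6 = 25
  bin 6: 19 = 19
  bin 7: 18 = 18
  bin 8: 17 = 17
  bin 9: 14 + 11 = 25
Every load is within 25, so 9 bins suffice.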